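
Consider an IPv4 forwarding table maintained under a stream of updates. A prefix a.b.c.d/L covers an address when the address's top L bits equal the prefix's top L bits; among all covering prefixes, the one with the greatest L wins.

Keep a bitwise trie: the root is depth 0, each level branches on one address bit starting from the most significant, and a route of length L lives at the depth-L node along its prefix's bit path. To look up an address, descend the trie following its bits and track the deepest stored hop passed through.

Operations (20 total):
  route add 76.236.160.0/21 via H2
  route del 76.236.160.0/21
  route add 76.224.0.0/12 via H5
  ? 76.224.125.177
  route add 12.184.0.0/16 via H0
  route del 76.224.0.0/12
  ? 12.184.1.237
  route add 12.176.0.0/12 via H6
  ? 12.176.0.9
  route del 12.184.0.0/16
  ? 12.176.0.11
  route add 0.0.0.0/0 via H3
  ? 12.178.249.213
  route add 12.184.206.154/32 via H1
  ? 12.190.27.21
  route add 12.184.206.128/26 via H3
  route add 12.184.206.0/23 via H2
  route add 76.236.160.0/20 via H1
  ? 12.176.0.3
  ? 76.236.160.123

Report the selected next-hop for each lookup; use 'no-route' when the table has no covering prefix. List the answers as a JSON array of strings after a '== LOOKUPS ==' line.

Process each operation:
  add 76.236.160.0/21 -> H2 at depth 21
  - 76.236.160.0/21 clear@21
  add 76.224.0.0/12 -> H5 at depth 12
  ? 76.224.125.177  path d0:-→d1:-→d2:-→d3:-→d4:-→d5:-→d6:-→d7:-→d8:-→d9:-→d10:-→d11:-→d12:H5  best=H5
  add 12.184.0.0/16 -> H0 at depth 16
  - 76.224.0.0/12 clear@12
  ? 12.184.1.237  path d0:-→d1:-→d2:-→d3:-→d4:-→d5:-→d6:-→d7:-→d8:-→d9:-→d10:-→d11:-→d12:-→d13:-→d14:-→d15:-→d16:H0  best=H0
  add 12.176.0.0/12 -> H6 at depth 12
  ? 12.176.0.9  path d0:-→d1:-→d2:-→d3:-→d4:-→d5:-→d6:-→d7:-→d8:-→d9:-→d10:-→d11:-→d12:H6  best=H6
  - 12.184.0.0/16 clear@16
  ? 12.176.0.11  path d0:-→d1:-→d2:-→d3:-→d4:-→d5:-→d6:-→d7:-→d8:-→d9:-→d10:-→d11:-→d12:H6  best=H6
  add 0.0.0.0/0 -> H3 at depth 0
  ? 12.178.249.213  path d0:H3→d1:-→d2:-→d3:-→d4:-→d5:-→d6:-→d7:-→d8:-→d9:-→d10:-→d11:-→d12:H6  best=H6
  add 12.184.206.154/32 -> H1 at depth 32
  ? 12.190.27.21  path d0:H3→d1:-→d2:-→d3:-→d4:-→d5:-→d6:-→d7:-→d8:-→d9:-→d10:-→d11:-→d12:H6→d13:-  best=H6
  add 12.184.206.128/26 -> H3 at depth 26
  add 12.184.206.0/23 -> H2 at depth 23
  add 76.236.160.0/20 -> H1 at depth 20
  ? 12.176.0.3  path d0:H3→d1:-→d2:-→d3:-→d4:-→d5:-→d6:-→d7:-→d8:-→d9:-→d10:-→d11:-→d12:H6  best=H6
  ? 76.236.160.123  path d0:H3→d1:-→d2:-→d3:-→d4:-→d5:-→d6:-→d7:-→d8:-→d9:-→d10:-→d11:-→d12:-→d13:-→d14:-→d15:-→d16:-→d17:-→d18:-→d19:-→d20:H1→d21:-  best=H1

== LOOKUPS ==
["H5","H0","H6","H6","H6","H6","H6","H1"]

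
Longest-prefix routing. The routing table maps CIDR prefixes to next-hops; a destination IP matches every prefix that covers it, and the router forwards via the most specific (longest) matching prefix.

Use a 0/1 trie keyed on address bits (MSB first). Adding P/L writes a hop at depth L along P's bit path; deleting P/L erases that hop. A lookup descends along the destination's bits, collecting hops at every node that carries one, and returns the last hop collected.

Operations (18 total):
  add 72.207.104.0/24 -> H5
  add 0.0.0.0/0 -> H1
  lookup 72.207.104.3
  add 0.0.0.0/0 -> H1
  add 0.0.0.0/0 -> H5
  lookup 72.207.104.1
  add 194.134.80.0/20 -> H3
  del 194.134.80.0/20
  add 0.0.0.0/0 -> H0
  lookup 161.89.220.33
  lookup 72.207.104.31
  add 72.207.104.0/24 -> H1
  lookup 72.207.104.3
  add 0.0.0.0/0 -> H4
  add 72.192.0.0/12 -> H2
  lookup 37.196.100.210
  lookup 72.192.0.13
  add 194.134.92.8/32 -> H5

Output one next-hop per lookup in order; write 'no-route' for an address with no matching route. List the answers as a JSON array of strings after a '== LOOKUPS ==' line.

Process each operation:
  + 72.207.104.0/24 (H5) depth=24
  + 0.0.0.0/0 (H1) depth=0
  ? 72.207.104.3  path d0:H1→d1:-→d2:-→d3:-→d4:-→d5:-→d6:-→d7:-→d8:-→d9:-→d10:-→d11:-→d12:-→d13:-→d14:-→d15:-→d16:-→d17:-→d18:-→d19:-→d20:-→d21:-→d22:-→d23:-→d24:H5  best=H5
  + 0.0.0.0/0 (H1) depth=0
  + 0.0.0.0/0 (H5) depth=0
  ? 72.207.104.1  path d0:H5→d1:-→d2:-→d3:-→d4:-→d5:-→d6:-→d7:-→d8:-→d9:-→d10:-→d11:-→d12:-→d13:-→d14:-→d15:-→d16:-→d17:-→d18:-→d19:-→d20:-→d21:-→d22:-→d23:-→d24:H5  best=H5
  + 194.134.80.0/20 (H3) depth=20
  del 194.134.80.0/20 (clear depth 20)
  + 0.0.0.0/0 (H0) depth=0
  ? 161.89.220.33  path d0:H0→d1:-  best=H0
  ? 72.207.104.31  path d0:H0→d1:-→d2:-→d3:-→d4:-→d5:-→d6:-→d7:-→d8:-→d9:-→d10:-→d11:-→d12:-→d13:-→d14:-→d15:-→d16:-→d17:-→d18:-→d19:-→d20:-→d21:-→d22:-→d23:-→d24:H5  best=H5
  + 72.207.104.0/24 (H1) depth=24
  ? 72.207.104.3  path d0:H0→d1:-→d2:-→d3:-→d4:-→d5:-→d6:-→d7:-→d8:-→d9:-→d10:-→d11:-→d12:-→d13:-→d14:-→d15:-→d16:-→d17:-→d18:-→d19:-→d20:-→d21:-→d22:-→d23:-→d24:H1  best=H1
  + 0.0.0.0/0 (H4) depth=0
  + 72.192.0.0/12 (H2) depth=12
  ? 37.196.100.210  path d0:H4→d1:-  best=H4
  ? 72.192.0.13  path d0:H4→d1:-→d2:-→d3:-→d4:-→d5:-→d6:-→d7:-→d8:-→d9:-→d10:-→d11:-→d12:H2  best=H2
  + 194.134.92.8/32 (H5) depth=32

== LOOKUPS ==
["H5","H5","H0","H5","H1","H4","H2"]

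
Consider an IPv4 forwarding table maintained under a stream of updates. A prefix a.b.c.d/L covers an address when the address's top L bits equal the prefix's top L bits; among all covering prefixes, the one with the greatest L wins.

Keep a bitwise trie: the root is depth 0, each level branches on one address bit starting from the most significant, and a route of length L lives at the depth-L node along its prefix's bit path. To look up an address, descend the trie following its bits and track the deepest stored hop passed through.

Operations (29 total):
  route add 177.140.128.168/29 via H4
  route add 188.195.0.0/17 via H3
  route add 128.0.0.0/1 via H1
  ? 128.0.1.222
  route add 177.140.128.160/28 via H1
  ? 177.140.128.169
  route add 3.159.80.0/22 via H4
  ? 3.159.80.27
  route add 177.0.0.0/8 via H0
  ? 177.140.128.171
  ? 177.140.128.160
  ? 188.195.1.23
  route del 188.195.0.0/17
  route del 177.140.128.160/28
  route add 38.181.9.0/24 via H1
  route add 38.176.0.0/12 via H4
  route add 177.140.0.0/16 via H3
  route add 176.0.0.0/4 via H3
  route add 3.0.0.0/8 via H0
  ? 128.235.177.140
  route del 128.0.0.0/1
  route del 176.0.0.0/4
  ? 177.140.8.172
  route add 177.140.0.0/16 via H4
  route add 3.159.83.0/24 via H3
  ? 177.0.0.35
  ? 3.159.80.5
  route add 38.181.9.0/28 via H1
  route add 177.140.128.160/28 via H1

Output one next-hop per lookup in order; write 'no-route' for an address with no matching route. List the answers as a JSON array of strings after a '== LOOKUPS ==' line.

Process each operation:
  + 177.140.128.168/29 (H4) depth=29
  + 188.195.0.0/17 (H3) depth=17
  + 128.0.0.0/1 (H1) depth=1
  Q 128.0.1.222: descend 10 ; hops seen [H1] ; pick H1
  + 177.140.128.160/28 (H1) depth=28
  Q 177.140.128.169: descend 10110001100011001000000010101 ; hops seen [H1,H1,H4] ; pick H4
  + 3.159.80.0/22 (H4) depth=22
  Q 3.159.80.27: descend 0000001110011111010100 ; hops seen [H4] ; pick H4
  + 177.0.0.0/8 (H0) depth=8
  Q 177.140.128.171: descend 10110001100011001000000010101 ; hops seen [H1,H0,H1,H4] ; pick H4
  Q 177.140.128.160: descend 1011000110001100100000001010 ; hops seen [H1,H0,H1] ; pick H1
  Q 188.195.1.23: descend 10111100110000110 ; hops seen [H1,H3] ; pick H3
  - 188.195.0.0/17 clear@17
  - 177.140.128.160/28 clear@28
  + 38.181.9.0/24 (H1) depth=24
  + 38.176.0.0/12 (H4) depth=12
  + 177.140.0.0/16 (H3) depth=16
  + 176.0.0.0/4 (H3) depth=4
  + 3.0.0.0/8 (H0) depth=8
  Q 128.235.177.140: descend 10 ; hops seen [H1] ; pick H1
  - 128.0.0.0/1 clear@1
  - 176.0.0.0/4 clear@4
  Q 177.140.8.172: descend 1011000110001100 ; hops seen [H0,H3] ; pick H3
  + 177.140.0.0/16 (H4) depth=16
  + 3.159.83.0/24 (H3) depth=24
  Q 177.0.0.35: descend 10110001 ; hops seen [H0] ; pick H0
  Q 3.159.80.5: descend 0000001110011111010100 ; hops seen [H0,H4] ; pick H4
  + 38.181.9.0/28 (H1) depth=28
  + 177.140.128.160/28 (H1) depth=28

== LOOKUPS ==
["H1","H4","H4","H4","H1","H3","H1","H3","H0","H4"]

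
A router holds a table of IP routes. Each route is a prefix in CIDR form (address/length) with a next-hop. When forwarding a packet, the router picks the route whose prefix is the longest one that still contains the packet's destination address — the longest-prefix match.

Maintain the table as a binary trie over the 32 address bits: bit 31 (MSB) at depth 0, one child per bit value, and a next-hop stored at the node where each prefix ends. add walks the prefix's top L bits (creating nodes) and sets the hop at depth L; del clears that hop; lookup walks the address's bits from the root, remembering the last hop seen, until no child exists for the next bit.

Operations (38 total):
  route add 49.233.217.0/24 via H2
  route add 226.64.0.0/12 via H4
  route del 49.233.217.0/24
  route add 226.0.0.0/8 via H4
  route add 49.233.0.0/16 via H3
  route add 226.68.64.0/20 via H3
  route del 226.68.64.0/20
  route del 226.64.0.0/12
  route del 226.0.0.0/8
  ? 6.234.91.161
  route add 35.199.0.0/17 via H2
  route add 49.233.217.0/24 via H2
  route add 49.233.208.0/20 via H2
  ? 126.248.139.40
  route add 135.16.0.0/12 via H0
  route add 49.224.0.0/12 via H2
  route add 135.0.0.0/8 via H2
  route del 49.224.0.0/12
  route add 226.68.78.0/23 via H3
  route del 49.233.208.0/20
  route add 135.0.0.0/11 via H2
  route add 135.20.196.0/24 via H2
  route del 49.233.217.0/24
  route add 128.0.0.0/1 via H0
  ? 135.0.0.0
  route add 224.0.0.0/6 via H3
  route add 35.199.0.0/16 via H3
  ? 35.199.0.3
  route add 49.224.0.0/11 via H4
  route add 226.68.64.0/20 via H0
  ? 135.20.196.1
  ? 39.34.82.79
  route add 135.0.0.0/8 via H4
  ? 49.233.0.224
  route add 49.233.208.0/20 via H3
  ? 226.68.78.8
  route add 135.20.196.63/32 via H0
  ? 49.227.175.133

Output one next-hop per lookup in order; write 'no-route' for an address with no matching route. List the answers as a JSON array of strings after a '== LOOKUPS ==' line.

Apply in order:
  + 49.233.217.0/24 (H2) depth=24
  + 226.64.0.0/12 (H4) depth=12
  - 49.233.217.0/24 clear@24
  + 226.0.0.0/8 (H4) depth=8
  + 49.233.0.0/16 (H3) depth=16
  + 226.68.64.0/20 (H3) depth=20
  - 226.68.64.0/20 clear@20
  - 226.64.0.0/12 clear@12
  - 226.0.0.0/8 clear@8
  Q 6.234.91.161: descend 00 ; hops seen [∅] ; pick no-route
  + 35.199.0.0/17 (H2) depth=17
  + 49.233.217.0/24 (H2) depth=24
  + 49.233.208.0/20 (H2) depth=20
  Q 126.248.139.40: descend 0 ; hops seen [∅] ; pick no-route
  + 135.16.0.0/12 (H0) depth=12
  + 49.224.0.0/12 (H2) depth=12
  + 135.0.0.0/8 (H2) depth=8
  - 49.224.0.0/12 clear@12
  + 226.68.78.0/23 (H3) depth=23
  - 49.233.208.0/20 clear@20
  + 135.0.0.0/11 (H2) depth=11
  + 135.20.196.0/24 (H2) depth=24
  - 49.233.217.0/24 clear@24
  + 128.0.0.0/1 (H0) depth=1
  Q 135.0.0.0: descend 10000111000 ; hops seen [H0,H2,H2] ; pick H2
  + 224.0.0.0/6 (H3) depth=6
  + 35.199.0.0/16 (H3) depth=16
  Q 35.199.0.3: descend 00100011110001110 ; hops seen [H3,H2] ; pick H2
  + 49.224.0.0/11 (H4) depth=11
  + 226.68.64.0/20 (H0) depth=20
  Q 135.20.196.1: descend 100001110001010011000100 ; hops seen [H0,H2,H2,H0,H2] ; pick H2
  Q 39.34.82.79: descend 00100 ; hops seen [∅] ; pick no-route
  + 135.0.0.0/8 (H4) depth=8
  Q 49.233.0.224: descend 0011000111101001 ; hops seen [H4,H3] ; pick H3
  + 49.233.208.0/20 (H3) depth=20
  Q 226.68.78.8: descend 11100010010001000100111 ; hops seen [H0,H3,H0,H3] ; pick H3
  + 135.20.196.63/32 (H0) depth=32
  Q 49.227.175.133: descend 001100011110 ; hops seen [H4] ; pick H4

== LOOKUPS ==
["no-route","no-route","H2","H2","H2","no-route","H3","H3","H4"]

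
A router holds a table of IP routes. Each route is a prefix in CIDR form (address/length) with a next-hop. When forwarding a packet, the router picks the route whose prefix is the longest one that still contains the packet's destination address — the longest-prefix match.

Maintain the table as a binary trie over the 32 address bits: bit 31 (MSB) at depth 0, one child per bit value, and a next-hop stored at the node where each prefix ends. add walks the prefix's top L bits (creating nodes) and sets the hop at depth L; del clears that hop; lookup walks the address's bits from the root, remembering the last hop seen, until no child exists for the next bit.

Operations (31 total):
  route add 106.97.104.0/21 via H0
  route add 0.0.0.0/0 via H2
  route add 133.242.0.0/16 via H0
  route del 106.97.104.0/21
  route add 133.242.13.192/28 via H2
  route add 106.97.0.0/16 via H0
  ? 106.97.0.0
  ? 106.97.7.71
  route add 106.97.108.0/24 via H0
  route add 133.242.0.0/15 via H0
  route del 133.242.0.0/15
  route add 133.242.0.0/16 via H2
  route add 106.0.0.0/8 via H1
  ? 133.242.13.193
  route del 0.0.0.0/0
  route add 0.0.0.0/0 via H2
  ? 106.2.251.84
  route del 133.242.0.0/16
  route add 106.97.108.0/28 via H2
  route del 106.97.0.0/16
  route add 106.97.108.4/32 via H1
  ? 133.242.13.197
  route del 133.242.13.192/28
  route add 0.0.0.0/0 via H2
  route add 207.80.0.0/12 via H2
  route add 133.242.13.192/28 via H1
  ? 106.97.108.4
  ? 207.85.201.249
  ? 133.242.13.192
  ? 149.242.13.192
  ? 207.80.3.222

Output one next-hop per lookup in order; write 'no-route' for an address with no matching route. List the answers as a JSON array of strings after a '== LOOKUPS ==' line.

Apply in order:
  + 106.97.104.0/21 (H0) depth=21
  + 0.0.0.0/0 (H2) depth=0
  + 133.242.0.0/16 (H0) depth=16
  - 106.97.104.0/21 clear@21
  + 133.242.13.192/28 (H2) depth=28
  + 106.97.0.0/16 (H0) depth=16
  ? 106.97.0.0  path d0:H2→d1:-→d2:-→d3:-→d4:-→d5:-→d6:-→d7:-→d8:-→d9:-→d10:-→d11:-→d12:-→d13:-→d14:-→d15:-→d16:H0→d17:-  best=H0
  ? 106.97.7.71  path d0:H2→d1:-→d2:-→d3:-→d4:-→d5:-→d6:-→d7:-→d8:-→d9:-→d10:-→d11:-→d12:-→d13:-→d14:-→d15:-→d16:H0→d17:-  best=H0
  + 106.97.108.0/24 (H0) depth=24
  + 133.242.0.0/15 (H0) depth=15
  - 133.242.0.0/15 clear@15
  + 133.242.0.0/16 (H2) depth=16
  + 106.0.0.0/8 (H1) depth=8
  ? 133.242.13.193  path d0:H2→d1:-→d2:-→d3:-→d4:-→d5:-→d6:-→d7:-→d8:-→d9:-→d10:-→d11:-→d12:-→d13:-→d14:-→d15:-→d16:H2→d17:-→d18:-→d19:-→d20:-→d21:-→d22:-→d23:-→d24:-→d25:-→d26:-→d27:-→d28:H2  best=H2
  - 0.0.0.0/0 clear@0
  + 0.0.0.0/0 (H2) depth=0
  ? 106.2.251.84  path d0:H2→d1:-→d2:-→d3:-→d4:-→d5:-→d6:-→d7:-→d8:H1→d9:-  best=H1
  - 133.242.0.0/16 clear@16
  + 106.97.108.0/28 (H2) depth=28
  - 106.97.0.0/16 clear@16
  + 106.97.108.4/32 (H1) depth=32
  ? 133.242.13.197  path d0:H2→d1:-→d2:-→d3:-→d4:-→d5:-→d6:-→d7:-→d8:-→d9:-→d10:-→d11:-→d12:-→d13:-→d14:-→d15:-→d16:-→d17:-→d18:-→d19:-→d20:-→d21:-→d22:-→d23:-→d24:-→d25:-→d26:-→d27:-→d28:H2  best=H2
  - 133.242.13.192/28 clear@28
  + 0.0.0.0/0 (H2) depth=0
  + 207.80.0.0/12 (H2) depth=12
  + 133.242.13.192/28 (H1) depth=28
  ? 106.97.108.4  path d0:H2→d1:-→d2:-→d3:-→d4:-→d5:-→d6:-→d7:-→d8:H1→d9:-→d10:-→d11:-→d12:-→d13:-→d14:-→d15:-→d16:-→d17:-→d18:-→d19:-→d20:-→d21:-→d22:-→d23:-→d24:H0→d25:-→d26:-→d27:-→d28:H2→d29:-→d30:-→d31:-→d32:H1  best=H1
  ? 207.85.201.249  path d0:H2→d1:-→d2:-→d3:-→d4:-→d5:-→d6:-→d7:-→d8:-→d9:-→d10:-→d11:-→d12:H2  best=H2
  ? 133.242.13.192  path d0:H2→d1:-→d2:-→d3:-→d4:-→d5:-→d6:-→d7:-→d8:-→d9:-→d10:-→d11:-→d12:-→d13:-→d14:-→d15:-→d16:-→d17:-→d18:-→d19:-→d20:-→d21:-→d22:-→d23:-→d24:-→d25:-→d26:-→d27:-→d28:H1  best=H1
  ? 149.242.13.192  path d0:H2→d1:-→d2:-→d3:-  best=H2
  ? 207.80.3.222  path d0:H2→d1:-→d2:-→d3:-→d4:-→d5:-→d6:-→d7:-→d8:-→d9:-→d10:-→d11:-→d12:H2  best=H2

== LOOKUPS ==
["H0","H0","H2","H1","H2","H1","H2","H1","H2","H2"]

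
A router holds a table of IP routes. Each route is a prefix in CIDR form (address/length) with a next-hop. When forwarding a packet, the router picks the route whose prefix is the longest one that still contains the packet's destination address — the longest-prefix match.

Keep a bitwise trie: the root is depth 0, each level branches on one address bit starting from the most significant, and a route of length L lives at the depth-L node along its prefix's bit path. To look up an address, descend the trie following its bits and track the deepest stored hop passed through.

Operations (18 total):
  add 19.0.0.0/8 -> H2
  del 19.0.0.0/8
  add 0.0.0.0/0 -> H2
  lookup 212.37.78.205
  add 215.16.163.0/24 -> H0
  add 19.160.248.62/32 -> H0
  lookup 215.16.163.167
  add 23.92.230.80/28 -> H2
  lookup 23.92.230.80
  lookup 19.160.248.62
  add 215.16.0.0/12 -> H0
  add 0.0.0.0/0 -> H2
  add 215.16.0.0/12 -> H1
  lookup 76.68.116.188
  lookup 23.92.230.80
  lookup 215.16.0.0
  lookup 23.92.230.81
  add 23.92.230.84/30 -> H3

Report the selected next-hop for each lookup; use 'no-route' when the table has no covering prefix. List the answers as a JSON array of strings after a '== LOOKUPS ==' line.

Apply in order:
  add 19.0.0.0/8 -> H2 at depth 8
  del 19.0.0.0/8 (clear depth 8)
  add 0.0.0.0/0 -> H2 at depth 0
  ? 212.37.78.205  path d0:H2  best=H2
  add 215.16.163.0/24 -> H0 at depth 24
  add 19.160.248.62/32 -> H0 at depth 32
  ? 215.16.163.167  path d0:H2→d1:-→d2:-→d3:-→d4:-→d5:-→d6:-→d7:-→d8:-→d9:-→d10:-→d11:-→d12:-→d13:-→d14:-→d15:-→d16:-→d17:-→d18:-→d19:-→d20:-→d21:-→d22:-→d23:-→d24:H0  best=H0
  add 23.92.230.80/28 -> H2 at depth 28
  ? 23.92.230.80  path d0:H2→d1:-→d2:-→d3:-→d4:-→d5:-→d6:-→d7:-→d8:-→d9:-→d10:-→d11:-→d12:-→d13:-→d14:-→d15:-→d16:-→d17:-→d18:-→d19:-→d20:-→d21:-→d22:-→d23:-→d24:-→d25:-→d26:-→d27:-→d28:H2  best=H2
  ? 19.160.248.62  path d0:H2→d1:-→d2:-→d3:-→d4:-→d5:-→d6:-→d7:-→d8:-→d9:-→d10:-→d11:-→d12:-→d13:-→d14:-→d15:-→d16:-→d17:-→d18:-→d19:-→d20:-→d21:-→d22:-→d23:-→d24:-→d25:-→d26:-→d27:-→d28:-→d29:-→d30:-→d31:-→d32:H0  best=H0
  add 215.16.0.0/12 -> H0 at depth 12
  add 0.0.0.0/0 -> H2 at depth 0
  add 215.16.0.0/12 -> H1 at depth 12
  ? 76.68.116.188  path d0:H2→d1:-  best=H2
  ? 23.92.230.80  path d0:H2→d1:-→d2:-→d3:-→d4:-→d5:-→d6:-→d7:-→d8:-→d9:-→d10:-→d11:-→d12:-→d13:-→d14:-→d15:-→d16:-→d17:-→d18:-→d19:-→d20:-→d21:-→d22:-→d23:-→d24:-→d25:-→d26:-→d27:-→d28:H2  best=H2
  ? 215.16.0.0  path d0:H2→d1:-→d2:-→d3:-→d4:-→d5:-→d6:-→d7:-→d8:-→d9:-→d10:-→d11:-→d12:H1→d13:-→d14:-→d15:-→d16:-  best=H1
  ? 23.92.230.81  path d0:H2→d1:-→d2:-→d3:-→d4:-→d5:-→d6:-→d7:-→d8:-→d9:-→d10:-→d11:-→d12:-→d13:-→d14:-→d15:-→d16:-→d17:-→d18:-→d19:-→d20:-→d21:-→d22:-→d23:-→d24:-→d25:-→d26:-→d27:-→d28:H2  best=H2
  add 23.92.230.84/30 -> H3 at depth 30

== LOOKUPS ==
["H2","H0","H2","H0","H2","H2","H1","H2"]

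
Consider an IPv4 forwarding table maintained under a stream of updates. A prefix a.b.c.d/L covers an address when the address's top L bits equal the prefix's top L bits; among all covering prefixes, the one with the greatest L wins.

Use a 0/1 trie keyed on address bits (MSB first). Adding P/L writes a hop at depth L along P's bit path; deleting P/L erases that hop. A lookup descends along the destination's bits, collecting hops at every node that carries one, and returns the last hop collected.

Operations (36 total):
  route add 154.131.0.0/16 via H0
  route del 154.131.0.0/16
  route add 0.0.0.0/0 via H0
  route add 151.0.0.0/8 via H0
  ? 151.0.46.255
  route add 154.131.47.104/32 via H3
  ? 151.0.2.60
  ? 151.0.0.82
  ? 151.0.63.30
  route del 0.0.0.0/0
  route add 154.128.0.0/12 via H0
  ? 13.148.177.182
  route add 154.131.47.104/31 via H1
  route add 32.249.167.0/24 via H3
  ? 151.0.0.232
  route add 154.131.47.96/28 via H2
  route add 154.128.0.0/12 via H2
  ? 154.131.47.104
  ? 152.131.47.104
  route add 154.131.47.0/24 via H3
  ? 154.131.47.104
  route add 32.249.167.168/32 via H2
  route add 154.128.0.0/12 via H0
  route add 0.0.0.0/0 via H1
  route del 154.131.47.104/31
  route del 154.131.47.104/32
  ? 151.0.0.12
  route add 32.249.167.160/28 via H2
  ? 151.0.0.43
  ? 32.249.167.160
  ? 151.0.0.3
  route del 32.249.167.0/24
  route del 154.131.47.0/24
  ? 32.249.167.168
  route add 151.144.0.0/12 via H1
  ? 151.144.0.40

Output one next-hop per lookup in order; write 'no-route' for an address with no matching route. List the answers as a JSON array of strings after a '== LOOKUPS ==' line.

Apply in order:
  + 154.131.0.0/16 (H0) depth=16
  del 154.131.0.0/16 (clear depth 16)
  + 0.0.0.0/0 (H0) depth=0
  + 151.0.0.0/8 (H0) depth=8
  ? 151.0.46.255  path d0:H0→d1:-→d2:-→d3:-→d4:-→d5:-→d6:-→d7:-→d8:H0  best=H0
  + 154.131.47.104/32 (H3) depth=32
  ? 151.0.2.60  path d0:H0→d1:-→d2:-→d3:-→d4:-→d5:-→d6:-→d7:-→d8:H0  best=H0
  ? 151.0.0.82  path d0:H0→d1:-→d2:-→d3:-→d4:-→d5:-→d6:-→d7:-→d8:H0  best=H0
  ? 151.0.63.30  path d0:H0→d1:-→d2:-→d3:-→d4:-→d5:-→d6:-→d7:-→d8:H0  best=H0
  del 0.0.0.0/0 (clear depth 0)
  + 154.128.0.0/12 (H0) depth=12
  ? 13.148.177.182  path d0:-  best=no-route
  + 154.131.47.104/31 (H1) depth=31
  + 32.249.167.0/24 (H3) depth=24
  ? 151.0.0.232  path d0:-→d1:-→d2:-→d3:-→d4:-→d5:-→d6:-→d7:-→d8:H0  best=H0
  + 154.131.47.96/28 (H2) depth=28
  + 154.128.0.0/12 (H2) depth=12
  ? 154.131.47.104  path d0:-→d1:-→d2:-→d3:-→d4:-→d5:-→d6:-→d7:-→d8:-→d9:-→d10:-→d11:-→d12:H2→d13:-→d14:-→d15:-→d16:-→d17:-→d18:-→d19:-→d20:-→d21:-→d22:-→d23:-→d24:-→d25:-→d26:-→d27:-→d28:H2→d29:-→d30:-→d31:H1→d32:H3  best=H3
  ? 152.131.47.104  path d0:-→d1:-→d2:-→d3:-→d4:-→d5:-→d6:-  best=no-route
  + 154.131.47.0/24 (H3) depth=24
  ? 154.131.47.104  path d0:-→d1:-→d2:-→d3:-→d4:-→d5:-→d6:-→d7:-→d8:-→d9:-→d10:-→d11:-→d12:H2→d13:-→d14:-→d15:-→d16:-→d17:-→d18:-→d19:-→d20:-→d21:-→d22:-→d23:-→d24:H3→d25:-→d26:-→d27:-→d28:H2→d29:-→d30:-→d31:H1→d32:H3  best=H3
  + 32.249.167.168/32 (H2) depth=32
  + 154.128.0.0/12 (H0) depth=12
  + 0.0.0.0/0 (H1) depth=0
  del 154.131.47.104/31 (clear depth 31)
  del 154.131.47.104/32 (clear depth 32)
  ? 151.0.0.12  path d0:H1→d1:-→d2:-→d3:-→d4:-→d5:-→d6:-→d7:-→d8:H0  best=H0
  + 32.249.167.160/28 (H2) depth=28
  ? 151.0.0.43  path d0:H1→d1:-→d2:-→d3:-→d4:-→d5:-→d6:-→d7:-→d8:H0  best=H0
  ? 32.249.167.160  path d0:H1→d1:-→d2:-→d3:-→d4:-→d5:-→d6:-→d7:-→d8:-→d9:-→d10:-→d11:-→d12:-→d13:-→d14:-→d15:-→d16:-→d17:-→d18:-→d19:-→d20:-→d21:-→d22:-→d23:-→d24:H3→d25:-→d26:-→d27:-→d28:H2  best=H2
  ? 151.0.0.3  path d0:H1→d1:-→d2:-→d3:-→d4:-→d5:-→d6:-→d7:-→d8:H0  best=H0
  del 32.249.167.0/24 (clear depth 24)
  del 154.131.47.0/24 (clear depth 24)
  ? 32.249.167.168  path d0:H1→d1:-→d2:-→d3:-→d4:-→d5:-→d6:-→d7:-→d8:-→d9:-→d10:-→d11:-→d12:-→d13:-→d14:-→d15:-→d16:-→d17:-→d18:-→d19:-→d20:-→d21:-→d22:-→d23:-→d24:-→d25:-→d26:-→d27:-→d28:H2→d29:-→d30:-→d31:-→d32:H2  best=H2
  + 151.144.0.0/12 (H1) depth=12
  ? 151.144.0.40  path d0:H1→d1:-→d2:-→d3:-→d4:-→d5:-→d6:-→d7:-→d8:H0→d9:-→d10:-→d11:-→d12:H1  best=H1

== LOOKUPS ==
["H0","H0","H0","H0","no-route","H0","H3","no-route","H3","H0","H0","H2","H0","H2","H1"]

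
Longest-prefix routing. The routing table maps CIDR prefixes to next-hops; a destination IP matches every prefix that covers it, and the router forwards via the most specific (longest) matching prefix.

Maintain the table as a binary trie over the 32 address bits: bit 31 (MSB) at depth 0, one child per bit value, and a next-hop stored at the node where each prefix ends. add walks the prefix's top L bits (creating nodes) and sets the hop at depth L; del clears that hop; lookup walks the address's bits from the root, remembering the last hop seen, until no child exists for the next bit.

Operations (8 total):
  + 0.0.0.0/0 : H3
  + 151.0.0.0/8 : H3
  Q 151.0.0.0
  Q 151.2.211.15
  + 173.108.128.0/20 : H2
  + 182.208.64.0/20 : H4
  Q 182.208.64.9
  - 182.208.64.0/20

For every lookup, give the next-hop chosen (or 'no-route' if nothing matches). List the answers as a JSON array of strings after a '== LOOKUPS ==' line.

Trace:
  add 0.0.0.0/0 -> H3 at depth 0
  add 151.0.0.0/8 -> H3 at depth 8
  ? 151.0.0.0  path d0:H3→d1:-→d2:-→d3:-→d4:-→d5:-→d6:-→d7:-→d8:H3  best=H3
  ? 151.2.211.15  path d0:H3→d1:-→d2:-→d3:-→d4:-→d5:-→d6:-→d7:-→d8:H3  best=H3
  add 173.108.128.0/20 -> H2 at depth 20
  add 182.208.64.0/20 -> H4 at depth 20
  ? 182.208.64.9  path d0:H3→d1:-→d2:-→d3:-→d4:-→d5:-→d6:-→d7:-→d8:-→d9:-→d10:-→d11:-→d12:-→d13:-→d14:-→d15:-→d16:-→d17:-→d18:-→d19:-→d20:H4  best=H4
  del 182.208.64.0/20 (clear depth 20)

== LOOKUPS ==
["H3","H3","H4"]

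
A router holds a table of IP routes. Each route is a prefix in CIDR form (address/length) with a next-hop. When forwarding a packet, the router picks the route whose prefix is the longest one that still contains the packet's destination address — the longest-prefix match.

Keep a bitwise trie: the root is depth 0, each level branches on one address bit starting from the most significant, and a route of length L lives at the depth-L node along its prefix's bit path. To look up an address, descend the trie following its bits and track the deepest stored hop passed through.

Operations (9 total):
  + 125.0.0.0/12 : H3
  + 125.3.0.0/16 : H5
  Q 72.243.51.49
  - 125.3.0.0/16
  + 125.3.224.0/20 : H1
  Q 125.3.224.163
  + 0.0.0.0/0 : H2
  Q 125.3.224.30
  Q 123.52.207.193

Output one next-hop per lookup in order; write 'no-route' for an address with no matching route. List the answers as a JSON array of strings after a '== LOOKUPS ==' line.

Apply in order:
  add 125.0.0.0/12 -> H3 at depth 12
  add 125.3.0.0/16 -> H5 at depth 16
  ? 72.243.51.49  path d0:-→d1:-→d2:-  best=no-route
  del 125.3.0.0/16 (clear depth 16)
  add 125.3.224.0/20 -> H1 at depth 20
  ? 125.3.224.163  path d0:-→d1:-→d2:-→d3:-→d4:-→d5:-→d6:-→d7:-→d8:-→d9:-→d10:-→d11:-→d12:H3→d13:-→d14:-→d15:-→d16:-→d17:-→d18:-→d19:-→d20:H1  best=H1
  add 0.0.0.0/0 -> H2 at depth 0
  ? 125.3.224.30  path d0:H2→d1:-→d2:-→d3:-→d4:-→d5:-→d6:-→d7:-→d8:-→d9:-→d10:-→d11:-→d12:H3→d13:-→d14:-→d15:-→d16:-→d17:-→d18:-→d19:-→d20:H1  best=H1
  ? 123.52.207.193  path d0:H2→d1:-→d2:-→d3:-→d4:-→d5:-  best=H2

== LOOKUPS ==
["no-route","H1","H1","H2"]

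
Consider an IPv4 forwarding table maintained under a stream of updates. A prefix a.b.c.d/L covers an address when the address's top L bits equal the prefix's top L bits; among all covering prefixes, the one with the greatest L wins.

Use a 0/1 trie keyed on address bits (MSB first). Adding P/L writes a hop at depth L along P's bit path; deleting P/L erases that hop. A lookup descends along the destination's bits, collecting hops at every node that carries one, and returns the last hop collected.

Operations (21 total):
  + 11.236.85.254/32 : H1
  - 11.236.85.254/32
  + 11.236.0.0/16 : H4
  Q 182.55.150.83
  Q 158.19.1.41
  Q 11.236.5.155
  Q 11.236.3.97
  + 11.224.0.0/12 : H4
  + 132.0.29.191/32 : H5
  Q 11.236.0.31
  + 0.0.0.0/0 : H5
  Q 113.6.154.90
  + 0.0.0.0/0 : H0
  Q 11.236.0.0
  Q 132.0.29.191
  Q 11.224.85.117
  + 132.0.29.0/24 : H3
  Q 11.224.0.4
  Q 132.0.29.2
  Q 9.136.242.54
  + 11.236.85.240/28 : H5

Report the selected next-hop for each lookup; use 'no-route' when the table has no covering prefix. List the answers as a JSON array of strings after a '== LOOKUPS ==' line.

Trace:
  + 11.236.85.254/32 (H1) depth=32
  - 11.236.85.254/32 clear@32
  + 11.236.0.0/16 (H4) depth=16
  lookup 182.55.150.83: bits ε walk d0:- -> no-route
  lookup 158.19.1.41: bits ε walk d0:- -> no-route
  lookup 11.236.5.155: bits 00001011111011000 walk d0:-→d1:-→d2:-→d3:-→d4:-→d5:-→d6:-→d7:-→d8:-→d9:-→d10:-→d11:-→d12:-→d13:-→d14:-→d15:-→d16:H4→d17:- -> H4
  lookup 11.236.3.97: bits 00001011111011000 walk d0:-→d1:-→d2:-→d3:-→d4:-→d5:-→d6:-→d7:-→d8:-→d9:-→d10:-→d11:-→d12:-→d13:-→d14:-→d15:-→d16:H4→d17:- -> H4
  + 11.224.0.0/12 (H4) depth=12
  + 132.0.29.191/32 (H5) depth=32
  lookup 11.236.0.31: bits 00001011111011000 walk d0:-→d1:-→d2:-→d3:-→d4:-→d5:-→d6:-→d7:-→d8:-→d9:-→d10:-→d11:-→d12:H4→d13:-→d14:-→d15:-→d16:H4→d17:- -> H4
  + 0.0.0.0/0 (H5) depth=0
  lookup 113.6.154.90: bits 0 walk d0:H5→d1:- -> H5
  + 0.0.0.0/0 (H0) depth=0
  lookup 11.236.0.0: bits 00001011111011000 walk d0:H0→d1:-→d2:-→d3:-→d4:-→d5:-→d6:-→d7:-→d8:-→d9:-→d10:-→d11:-→d12:H4→d13:-→d14:-→d15:-→d16:H4→d17:- -> H4
  lookup 132.0.29.191: bits 10000100000000000001110110111111 walk d0:H0→d1:-→d2:-→d3:-→d4:-→d5:-→d6:-→d7:-→d8:-→d9:-→d10:-→d11:-→d12:-→d13:-→d14:-→d15:-→d16:-→d17:-→d18:-→d19:-→d20:-→d21:-→d22:-→d23:-→d24:-→d25:-→d26:-→d27:-→d28:-→d29:-→d30:-→d31:-→d32:H5 -> H5
  lookup 11.224.85.117: bits 000010111110 walk d0:H0→d1:-→d2:-→d3:-→d4:-→d5:-→d6:-→d7:-→d8:-→d9:-→d10:-→d11:-→d12:H4 -> H4
  + 132.0.29.0/24 (H3) depth=24
  lookup 11.224.0.4: bits 000010111110 walk d0:H0→d1:-→d2:-→d3:-→d4:-→d5:-→d6:-→d7:-→d8:-→d9:-→d10:-→d11:-→d12:H4 -> H4
  lookup 132.0.29.2: bits 100001000000000000011101 walk d0:H0→d1:-→d2:-→d3:-→d4:-→d5:-→d6:-→d7:-→d8:-→d9:-→d10:-→d11:-→d12:-→d13:-→d14:-→d15:-→d16:-→d17:-→d18:-→d19:-→d20:-→d21:-→d22:-→d23:-→d24:H3 -> H3
  lookup 9.136.242.54: bits 000010 walk d0:H0→d1:-→d2:-→d3:-→d4:-→d5:-→d6:- -> H0
  + 11.236.85.240/28 (H5) depth=28

== LOOKUPS ==
["no-route","no-route","H4","H4","H4","H5","H4","H5","H4","H4","H3","H0"]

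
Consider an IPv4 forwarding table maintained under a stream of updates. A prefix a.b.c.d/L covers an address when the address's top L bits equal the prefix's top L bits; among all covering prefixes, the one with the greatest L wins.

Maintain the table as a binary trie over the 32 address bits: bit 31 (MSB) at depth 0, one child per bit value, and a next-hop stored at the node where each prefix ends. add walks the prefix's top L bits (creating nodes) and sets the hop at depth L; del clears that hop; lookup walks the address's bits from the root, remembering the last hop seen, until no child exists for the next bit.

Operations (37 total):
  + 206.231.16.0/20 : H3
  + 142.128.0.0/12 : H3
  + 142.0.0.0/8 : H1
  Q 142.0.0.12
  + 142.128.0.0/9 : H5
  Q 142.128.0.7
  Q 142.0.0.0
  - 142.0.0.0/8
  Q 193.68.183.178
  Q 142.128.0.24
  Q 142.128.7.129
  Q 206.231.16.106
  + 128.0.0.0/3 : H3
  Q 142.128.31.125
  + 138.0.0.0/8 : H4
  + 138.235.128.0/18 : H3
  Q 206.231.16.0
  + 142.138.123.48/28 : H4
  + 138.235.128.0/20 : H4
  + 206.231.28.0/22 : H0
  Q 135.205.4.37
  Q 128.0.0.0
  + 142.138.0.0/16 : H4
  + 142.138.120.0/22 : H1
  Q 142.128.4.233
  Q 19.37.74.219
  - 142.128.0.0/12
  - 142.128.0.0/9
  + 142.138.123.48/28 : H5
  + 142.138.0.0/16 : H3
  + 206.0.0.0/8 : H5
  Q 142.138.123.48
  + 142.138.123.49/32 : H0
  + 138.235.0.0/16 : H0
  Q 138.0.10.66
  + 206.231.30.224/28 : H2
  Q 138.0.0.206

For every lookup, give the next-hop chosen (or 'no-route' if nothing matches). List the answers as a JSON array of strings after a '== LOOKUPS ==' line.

Apply in order:
  + 206.231.16.0/20 (H3) depth=20
  + 142.128.0.0/12 (H3) depth=12
  + 142.0.0.0/8 (H1) depth=8
  ? 142.0.0.12  path d0:-→d1:-→d2:-→d3:-→d4:-→d5:-→d6:-→d7:-→d8:H1  best=H1
  + 142.128.0.0/9 (H5) depth=9
  ? 142.128.0.7  path d0:-→d1:-→d2:-→d3:-→d4:-→d5:-→d6:-→d7:-→d8:H1→d9:H5→d10:-→d11:-→d12:H3  best=H3
  ? 142.0.0.0  path d0:-→d1:-→d2:-→d3:-→d4:-→d5:-→d6:-→d7:-→d8:H1  best=H1
  - 142.0.0.0/8 clear@8
  ? 193.68.183.178  path d0:-→d1:-→d2:-→d3:-→d4:-  best=no-route
  ? 142.128.0.24  path d0:-→d1:-→d2:-→d3:-→d4:-→d5:-→d6:-→d7:-→d8:-→d9:H5→d10:-→d11:-→d12:H3  best=H3
  ? 142.128.7.129  path d0:-→d1:-→d2:-→d3:-→d4:-→d5:-→d6:-→d7:-→d8:-→d9:H5→d10:-→d11:-→d12:H3  best=H3
  ? 206.231.16.106  path d0:-→d1:-→d2:-→d3:-→d4:-→d5:-→d6:-→d7:-→d8:-→d9:-→d10:-→d11:-→d12:-→d13:-→d14:-→d15:-→d16:-→d17:-→d18:-→d19:-→d20:H3  best=H3
  + 128.0.0.0/3 (H3) depth=3
  ? 142.128.31.125  path d0:-→d1:-→d2:-→d3:H3→d4:-→d5:-→d6:-→d7:-→d8:-→d9:H5→d10:-→d11:-→d12:H3  best=H3
  + 138.0.0.0/8 (H4) depth=8
  + 138.235.128.0/18 (H3) depth=18
  ? 206.231.16.0  path d0:-→d1:-→d2:-→d3:-→d4:-→d5:-→d6:-→d7:-→d8:-→d9:-→d10:-→d11:-→d12:-→d13:-→d14:-→d15:-→d16:-→d17:-→d18:-→d19:-→d20:H3  best=H3
  + 142.138.123.48/28 (H4) depth=28
  + 138.235.128.0/20 (H4) depth=20
  + 206.231.28.0/22 (H0) depth=22
  ? 135.205.4.37  path d0:-→d1:-→d2:-→d3:H3→d4:-  best=H3
  ? 128.0.0.0  path d0:-→d1:-→d2:-→d3:H3→d4:-  best=H3
  + 142.138.0.0/16 (H4) depth=16
  + 142.138.120.0/22 (H1) depth=22
  ? 142.128.4.233  path d0:-→d1:-→d2:-→d3:H3→d4:-→d5:-→d6:-→d7:-→d8:-→d9:H5→d10:-→d11:-→d12:H3  best=H3
  ? 19.37.74.219  path d0:-  best=no-route
  - 142.128.0.0/12 clear@12
  - 142.128.0.0/9 clear@9
  + 142.138.123.48/28 (H5) depth=28
  + 142.138.0.0/16 (H3) depth=16
  + 206.0.0.0/8 (H5) depth=8
  ? 142.138.123.48  path d0:-→d1:-→d2:-→d3:H3→d4:-→d5:-→d6:-→d7:-→d8:-→d9:-→d10:-→d11:-→d12:-→d13:-→d14:-→d15:-→d16:H3→d17:-→d18:-→d19:-→d20:-→d21:-→d22:H1→d23:-→d24:-→d25:-→d26:-→d27:-→d28:H5  best=H5
  + 142.138.123.49/32 (H0) depth=32
  + 138.235.0.0/16 (H0) depth=16
  ? 138.0.10.66  path d0:-→d1:-→d2:-→d3:H3→d4:-→d5:-→d6:-→d7:-→d8:H4  best=H4
  + 206.231.30.224/28 (H2) depth=28
  ? 138.0.0.206  path d0:-→d1:-→d2:-→d3:H3→d4:-→d5:-→d6:-→d7:-→d8:H4  best=H4

== LOOKUPS ==
["H1","H3","H1","no-route","H3","H3","H3","H3","H3","H3","H3","H3","no-route","H5","H4","H4"]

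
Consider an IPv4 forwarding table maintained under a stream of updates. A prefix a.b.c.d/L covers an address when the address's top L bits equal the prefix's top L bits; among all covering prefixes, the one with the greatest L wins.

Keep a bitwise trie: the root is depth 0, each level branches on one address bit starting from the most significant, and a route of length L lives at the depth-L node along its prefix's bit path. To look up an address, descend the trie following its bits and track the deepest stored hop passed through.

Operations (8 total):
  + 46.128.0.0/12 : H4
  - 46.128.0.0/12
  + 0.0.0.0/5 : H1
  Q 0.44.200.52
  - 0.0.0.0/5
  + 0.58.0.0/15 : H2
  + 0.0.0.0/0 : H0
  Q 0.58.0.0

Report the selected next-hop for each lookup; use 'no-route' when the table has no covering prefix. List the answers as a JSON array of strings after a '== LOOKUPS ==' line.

Process each operation:
  + 46.128.0.0/12 (H4) depth=12
  del 46.128.0.0/12 (clear depth 12)
  + 0.0.0.0/5 (H1) depth=5
  ? 0.44.200.52  path d0:-→d1:-→d2:-→d3:-→d4:-→d5:H1  best=H1
  del 0.0.0.0/5 (clear depth 5)
  + 0.58.0.0/15 (H2) depth=15
  + 0.0.0.0/0 (H0) depth=0
  ? 0.58.0.0  path d0:H0→d1:-→d2:-→d3:-→d4:-→d5:-→d6:-→d7:-→d8:-→d9:-→d10:-→d11:-→d12:-→d13:-→d14:-→d15:H2  best=H2

== LOOKUPS ==
["H1","H2"]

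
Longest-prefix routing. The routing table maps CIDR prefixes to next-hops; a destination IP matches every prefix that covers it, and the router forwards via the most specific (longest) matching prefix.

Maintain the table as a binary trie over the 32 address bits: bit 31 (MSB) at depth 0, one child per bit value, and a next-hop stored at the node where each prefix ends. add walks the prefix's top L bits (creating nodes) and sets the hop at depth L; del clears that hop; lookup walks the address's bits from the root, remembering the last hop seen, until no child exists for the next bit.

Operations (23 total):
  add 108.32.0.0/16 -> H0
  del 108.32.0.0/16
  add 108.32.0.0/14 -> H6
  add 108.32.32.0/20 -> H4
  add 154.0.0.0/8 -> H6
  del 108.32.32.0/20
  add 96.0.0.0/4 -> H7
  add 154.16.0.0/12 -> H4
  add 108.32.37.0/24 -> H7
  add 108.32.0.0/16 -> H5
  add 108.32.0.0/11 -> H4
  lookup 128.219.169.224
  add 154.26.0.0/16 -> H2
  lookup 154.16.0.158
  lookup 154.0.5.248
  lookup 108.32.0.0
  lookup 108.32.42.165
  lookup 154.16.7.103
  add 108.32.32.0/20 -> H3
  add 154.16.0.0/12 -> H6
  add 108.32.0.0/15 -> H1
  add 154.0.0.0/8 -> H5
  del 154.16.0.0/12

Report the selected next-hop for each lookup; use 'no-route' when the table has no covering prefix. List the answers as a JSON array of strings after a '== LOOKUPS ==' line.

Trace:
  add 108.32.0.0/16 -> H0 at depth 16
  - 108.32.0.0/16 clear@16
  add 108.32.0.0/14 -> H6 at depth 14
  add 108.32.32.0/20 -> H4 at depth 20
  add 154.0.0.0/8 -> H6 at depth 8
  - 108.32.32.0/20 clear@20
  add 96.0.0.0/4 -> H7 at depth 4
  add 154.16.0.0/12 -> H4 at depth 12
  add 108.32.37.0/24 -> H7 at depth 24
  add 108.32.0.0/16 -> H5 at depth 16
  add 108.32.0.0/11 -> H4 at depth 11
  ? 128.219.169.224  path d0:-→d1:-→d2:-→d3:-  best=no-route
  add 154.26.0.0/16 -> H2 at depth 16
  ? 154.16.0.158  path d0:-→d1:-→d2:-→d3:-→d4:-→d5:-→d6:-→d7:-→d8:H6→d9:-→d10:-→d11:-→d12:H4  best=H4
  ? 154.0.5.248  path d0:-→d1:-→d2:-→d3:-→d4:-→d5:-→d6:-→d7:-→d8:H6→d9:-→d10:-→d11:-  best=H6
  ? 108.32.0.0  path d0:-→d1:-→d2:-→d3:-→d4:H7→d5:-→d6:-→d7:-→d8:-→d9:-→d10:-→d11:H4→d12:-→d13:-→d14:H6→d15:-→d16:H5→d17:-→d18:-  best=H5
  ? 108.32.42.165  path d0:-→d1:-→d2:-→d3:-→d4:H7→d5:-→d6:-→d7:-→d8:-→d9:-→d10:-→d11:H4→d12:-→d13:-→d14:H6→d15:-→d16:H5→d17:-→d18:-→d19:-→d20:-  best=H5
  ? 154.16.7.103  path d0:-→d1:-→d2:-→d3:-→d4:-→d5:-→d6:-→d7:-→d8:H6→d9:-→d10:-→d11:-→d12:H4  best=H4
  add 108.32.32.0/20 -> H3 at depth 20
  add 154.16.0.0/12 -> H6 at depth 12
  add 108.32.0.0/15 -> H1 at depth 15
  add 154.0.0.0/8 -> H5 at depth 8
  - 154.16.0.0/12 clear@12

== LOOKUPS ==
["no-route","H4","H6","H5","H5","H4"]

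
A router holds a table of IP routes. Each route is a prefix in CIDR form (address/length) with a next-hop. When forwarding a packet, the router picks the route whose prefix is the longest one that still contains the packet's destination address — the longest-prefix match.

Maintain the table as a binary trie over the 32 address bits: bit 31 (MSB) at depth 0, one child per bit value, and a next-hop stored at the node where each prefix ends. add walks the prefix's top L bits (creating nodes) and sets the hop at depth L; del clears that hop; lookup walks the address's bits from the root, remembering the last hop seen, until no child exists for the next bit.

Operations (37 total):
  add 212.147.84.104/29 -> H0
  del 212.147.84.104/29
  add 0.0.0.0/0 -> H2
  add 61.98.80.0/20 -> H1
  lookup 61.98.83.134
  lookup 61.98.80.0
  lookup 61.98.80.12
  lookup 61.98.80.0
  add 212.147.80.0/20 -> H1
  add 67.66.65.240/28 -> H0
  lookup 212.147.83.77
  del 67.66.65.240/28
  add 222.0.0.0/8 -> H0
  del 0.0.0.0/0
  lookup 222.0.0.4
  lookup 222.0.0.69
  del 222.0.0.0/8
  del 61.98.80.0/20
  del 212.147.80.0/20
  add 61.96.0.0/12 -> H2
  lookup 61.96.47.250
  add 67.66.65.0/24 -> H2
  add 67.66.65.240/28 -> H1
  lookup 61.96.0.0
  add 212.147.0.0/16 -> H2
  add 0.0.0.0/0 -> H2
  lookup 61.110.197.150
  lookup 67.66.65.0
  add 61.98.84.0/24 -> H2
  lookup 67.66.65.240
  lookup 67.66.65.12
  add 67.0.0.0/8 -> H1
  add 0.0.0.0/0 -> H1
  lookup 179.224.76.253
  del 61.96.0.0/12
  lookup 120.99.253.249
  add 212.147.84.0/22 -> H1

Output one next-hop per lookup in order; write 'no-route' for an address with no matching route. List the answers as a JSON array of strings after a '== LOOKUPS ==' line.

Process each operation:
  add 212.147.84.104/29 -> H0 at depth 29
  del 212.147.84.104/29 (clear depth 29)
  add 0.0.0.0/0 -> H2 at depth 0
  add 61.98.80.0/20 -> H1 at depth 20
  lookup 61.98.83.134: bits 00111101011000100101 walk d0:H2→d1:-→d2:-→d3:-→d4:-→d5:-→d6:-→d7:-→d8:-→d9:-→d10:-→d11:-→d12:-→d13:-→d14:-→d15:-→d16:-→d17:-→d18:-→d19:-→d20:H1 -> H1
  lookup 61.98.80.0: bits 00111101011000100101 walk d0:H2→d1:-→d2:-→d3:-→d4:-→d5:-→d6:-→d7:-→d8:-→d9:-→d10:-→d11:-→d12:-→d13:-→d14:-→d15:-→d16:-→d17:-→d18:-→d19:-→d20:H1 -> H1
  lookup 61.98.80.12: bits 00111101011000100101 walk d0:H2→d1:-→d2:-→d3:-→d4:-→d5:-→d6:-→d7:-→d8:-→d9:-→d10:-→d11:-→d12:-→d13:-→d14:-→d15:-→d16:-→d17:-→d18:-→d19:-→d20:H1 -> H1
  lookup 61.98.80.0: bits 00111101011000100101 walk d0:H2→d1:-→d2:-→d3:-→d4:-→d5:-→d6:-→d7:-→d8:-→d9:-→d10:-→d11:-→d12:-→d13:-→d14:-→d15:-→d16:-→d17:-→d18:-→d19:-→d20:H1 -> H1
  add 212.147.80.0/20 -> H1 at depth 20
  add 67.66.65.240/28 -> H0 at depth 28
  lookup 212.147.83.77: bits 110101001001001101010 walk d0:H2→d1:-→d2:-→d3:-→d4:-→d5:-→d6:-→d7:-→d8:-→d9:-→d10:-→d11:-→d12:-→d13:-→d14:-→d15:-→d16:-→d17:-→d18:-→d19:-→d20:H1→d21:- -> H1
  del 67.66.65.240/28 (clear depth 28)
  add 222.0.0.0/8 -> H0 at depth 8
  del 0.0.0.0/0 (clear depth 0)
  lookup 222.0.0.4: bits 11011110 walk d0:-→d1:-→d2:-→d3:-→d4:-→d5:-→d6:-→d7:-→d8:H0 -> H0
  lookup 222.0.0.69: bits 11011110 walk d0:-→d1:-→d2:-→d3:-→d4:-→d5:-→d6:-→d7:-→d8:H0 -> H0
  del 222.0.0.0/8 (clear depth 8)
  del 61.98.80.0/20 (clear depth 20)
  del 212.147.80.0/20 (clear depth 20)
  add 61.96.0.0/12 -> H2 at depth 12
  lookup 61.96.47.250: bits 00111101011000 walk d0:-→d1:-→d2:-→d3:-→d4:-→d5:-→d6:-→d7:-→d8:-→d9:-→d10:-→d11:-→d12:H2→d13:-→d14:- -> H2
  add 67.66.65.0/24 -> H2 at depth 24
  add 67.66.65.240/28 -> H1 at depth 28
  lookup 61.96.0.0: bits 00111101011000 walk d0:-→d1:-→d2:-→d3:-→d4:-→d5:-→d6:-→d7:-→d8:-→d9:-→d10:-→d11:-→d12:H2→d13:-→d14:- -> H2
  add 212.147.0.0/16 -> H2 at depth 16
  add 0.0.0.0/0 -> H2 at depth 0
  lookup 61.110.197.150: bits 001111010110 walk d0:H2→d1:-→d2:-→d3:-→d4:-→d5:-→d6:-→d7:-→d8:-→d9:-→d10:-→d11:-→d12:H2 -> H2
  lookup 67.66.65.0: bits 010000110100001001000001 walk d0:H2→d1:-→d2:-→d3:-→d4:-→d5:-→d6:-→d7:-→d8:-→d9:-→d10:-→d11:-→d12:-→d13:-→d14:-→d15:-→d16:-→d17:-→d18:-→d19:-→d20:-→d21:-→d22:-→d23:-→d24:H2 -> H2
  add 61.98.84.0/24 -> H2 at depth 24
  lookup 67.66.65.240: bits 0100001101000010010000011111 walk d0:H2→d1:-→d2:-→d3:-→d4:-→d5:-→d6:-→d7:-→d8:-→d9:-→d10:-→d11:-→d12:-→d13:-→d14:-→d15:-→d16:-→d17:-→d18:-→d19:-→d20:-→d21:-→d22:-→d23:-→d24:H2→d25:-→d26:-→d27:-→d28:H1 -> H1
  lookup 67.66.65.12: bits 010000110100001001000001 walk d0:H2→d1:-→d2:-→d3:-→d4:-→d5:-→d6:-→d7:-→d8:-→d9:-→d10:-→d11:-→d12:-→d13:-→d14:-→d15:-→d16:-→d17:-→d18:-→d19:-→d20:-→d21:-→d22:-→d23:-→d24:H2 -> H2
  add 67.0.0.0/8 -> H1 at depth 8
  add 0.0.0.0/0 -> H1 at depth 0
  lookup 179.224.76.253: bits 1 walk d0:H1→d1:- -> H1
  del 61.96.0.0/12 (clear depth 12)
  lookup 120.99.253.249: bits 01 walk d0:H1→d1:-→d2:- -> H1
  add 212.147.84.0/22 -> H1 at depth 22

== LOOKUPS ==
["H1","H1","H1","H1","H1","H0","H0","H2","H2","H2","H2","H1","H2","H1","H1"]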